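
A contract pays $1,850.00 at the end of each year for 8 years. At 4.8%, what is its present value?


Formula: PV = PMT * (1 - (1+r)^(-n)) / r
Discount factor: (1 + 0.048)^(-8) = 0.687242
Bracket: 1 - 0.687242 = 0.312758
PV = $1,850.00 * 0.312758 / 0.048 = $12,054.21

$12,054.21


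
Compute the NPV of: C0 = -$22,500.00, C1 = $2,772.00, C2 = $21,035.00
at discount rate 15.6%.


Formula: NPV = C0 + C1/(1+r) + C2/(1+r)^2
Discount C1: $2,772.00 / (1 + 0.156) = $2,397.92
Discount C2: $21,035.00 / (1 + 0.156)^2 = $15,740.80
NPV = -$22,500.00 + $2,397.92 + $15,740.80 = -$4,361.27

-$4,361.27


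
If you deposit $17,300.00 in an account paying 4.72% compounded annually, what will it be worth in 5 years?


Formula: FV = P * (1 + r)^n
Substituting: FV = $17,300.00 * (1 + 0.0472)^5
Growth factor: (1.0472)^5 = 1.259355
FV = $17,300.00 * 1.259355 = $21,786.84

$21,786.84


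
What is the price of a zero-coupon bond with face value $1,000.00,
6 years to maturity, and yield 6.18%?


Formula: Price = FV / (1 + r)^n
Substituting: Price = $1,000.00 / (1 + 0.0618)^6
Discount factor: (1.0618)^6 = 1.433033
Price = $1,000.00 / 1.433033 = $697.82

$697.82


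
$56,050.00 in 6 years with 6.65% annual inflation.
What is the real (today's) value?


Formula: Real value = nominal / (1 + inflation)^years
Price level: (1 + 0.0665)^6 = 1.471517
Real value = $56,050.00 / 1.471517 = $38,089.95

$38,089.95


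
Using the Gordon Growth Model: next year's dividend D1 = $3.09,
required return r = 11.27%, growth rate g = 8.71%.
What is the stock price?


Formula: P = D1 / (r - g)
Spread: r - g = 0.1127 - 0.0871 = 0.0256
Substituting: P = $3.09 / 0.0256
P = $120.70

$120.70


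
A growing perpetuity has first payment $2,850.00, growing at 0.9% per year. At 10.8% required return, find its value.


Formula: PV = C / (r - g)
Spread: r - g = 0.108 - 0.009 = 0.099
Substituting: PV = $2,850.00 / 0.099
PV = $28,787.88

$28,787.88


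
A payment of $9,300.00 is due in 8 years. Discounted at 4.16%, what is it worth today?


Formula: PV = FV / (1 + r)^n
Substituting: PV = $9,300.00 / (1 + 0.0416)^8
Discount factor: (1.0416)^8 = 1.385504
PV = $9,300.00 / 1.385504 = $6,712.36

$6,712.36


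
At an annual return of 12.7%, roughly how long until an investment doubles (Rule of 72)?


Formula: Years ≈ 72 / r
Substituting: Years ≈ 72 / 12.7
Years ≈ 5.7

5.7 years


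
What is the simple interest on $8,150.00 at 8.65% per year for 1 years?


Formula: I = P * r * t
Substituting: I = $8,150.00 * 0.0865 * 1
Step: I = $8,150.00 * 0.0865
I = $704.98

$704.98


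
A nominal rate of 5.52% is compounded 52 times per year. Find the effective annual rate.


Formula: EAR = (1 + r/m)^m - 1
Period rate: r/m = 0.0552 / 52 = 0.001062
Compounding: (1 + 0.001062)^52 = 1.056721
EAR = 1.056721 - 1 = 0.056721

0.056721


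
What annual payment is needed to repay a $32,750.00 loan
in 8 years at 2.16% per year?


Formula: PMT = PV * r / (1 - (1+r)^(-n))
Denominator: 1 - (1 + 0.0216)^(-8) = 0.157145
Numerator: $32,750.00 * 0.0216 = 707.4
PMT = 707.4 / 0.157145 = $4,501.58

$4,501.58


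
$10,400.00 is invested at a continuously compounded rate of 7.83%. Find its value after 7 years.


Formula: FV = P * e^(r*t)
Exponent: r*t = 0.0783 * 7 = 0.5481
e^(0.5481) = 1.729963
FV = $10,400.00 * 1.729963 = $17,991.61

$17,991.61


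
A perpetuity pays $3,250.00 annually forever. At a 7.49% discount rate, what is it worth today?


Formula: PV = C / r
Substituting: PV = $3,250.00 / 0.0749
PV = $43,391.19

$43,391.19


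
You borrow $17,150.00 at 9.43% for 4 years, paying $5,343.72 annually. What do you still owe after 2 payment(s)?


Formula: Balance = PV*(1+r)^k - PMT*((1+r)^k - 1)/r
Growth: (1 + 0.0943)^2 = 1.197492
Accumulated factor: ((1+r)^k - 1)/r = 2.0943
Balance = $17,150.00 * 1.197492 - $5,343.72 * 2.0943
Balance = $9,345.64

$9,345.64


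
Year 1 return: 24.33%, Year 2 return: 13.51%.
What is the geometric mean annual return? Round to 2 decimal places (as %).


Formula: Geometric mean = ((1+r1)*(1+r2))^(1/2) - 1
Product: (1 + 0.2433) * (1 + 0.1351) = 1.2433 * 1.1351 = 1.41127
Square root: 1.41127^0.5 = 1.187969
Geometric mean = 1.187969 - 1 = 0.187969
As percentage: 18.80%

18.80%


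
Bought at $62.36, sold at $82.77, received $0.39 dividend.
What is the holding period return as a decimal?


Formula: HPR = (P1 - P0 + D) / P0
Gain: $82.77 - $62.36 + $0.39 = $20.80
HPR = $20.80 / $62.36 = 0.3335

0.3335


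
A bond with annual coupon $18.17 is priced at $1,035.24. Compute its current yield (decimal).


Formula: Current yield = annual coupon / price
Substituting: CY = $18.17 / $1,035.24
CY = 0.017551

0.017551


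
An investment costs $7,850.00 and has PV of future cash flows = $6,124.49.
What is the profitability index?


Formula: PI = PV(cash flows) / initial investment
Substituting: PI = $6,124.49 / $7,850.00
PI = 0.7802

0.7802


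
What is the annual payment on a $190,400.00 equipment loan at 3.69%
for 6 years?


Formula: PMT = PV * r / (1 - (1+r)^(-n))
Denominator: 1 - (1 + 0.0369)^(-6) = 0.195402
Numerator: $190,400.00 * 0.0369 = 7025.76
PMT = 7025.76 / 0.195402 = $35,955.35

$35,955.35


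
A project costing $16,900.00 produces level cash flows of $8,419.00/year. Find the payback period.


Formula: Payback = investment / annual cash flow
Substituting: Payback = $16,900.00 / $8,419.00
Payback = 2.0074 years

2.0074 years


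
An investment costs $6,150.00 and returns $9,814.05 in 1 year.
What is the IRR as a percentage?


Formula: IRR = C1/C0 - 1
Substituting: IRR = $9,814.05 / $6,150.00 - 1
Ratio: 1.59578 - 1 = 0.59578
IRR = 59.578%

59.578%


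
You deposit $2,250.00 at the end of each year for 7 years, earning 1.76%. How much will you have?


Formula: FV = PMT * ((1+r)^n - 1) / r
Growth factor: (1 + 0.0176)^7 = 1.129899
Numerator: 1.129899 - 1 = 0.129899
FV = $2,250.00 * 0.129899 / 0.0176 = $16,606.43

$16,606.43


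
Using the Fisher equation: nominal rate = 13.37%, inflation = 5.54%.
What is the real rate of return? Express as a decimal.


Formula: (1 + r_real) = (1 + r_nom) / (1 + inflation)
Substituting: (1 + r_real) = 1.1337 / 1.0554
(1 + r_real) = 1.07419
r_real = 1.07419 - 1 = 0.07419

0.07419


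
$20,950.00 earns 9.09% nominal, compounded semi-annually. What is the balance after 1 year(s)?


Formula: FV = P * (1 + r/m)^(m*t)
Period rate: r/m = 0.0909 / 2 = 0.04545
Total periods: m*t = 2 * 1 = 2
Growth factor: (1 + 0.04545)^2 = 1.092966
FV = $20,950.00 * 1.092966 = $22,897.63

$22,897.63


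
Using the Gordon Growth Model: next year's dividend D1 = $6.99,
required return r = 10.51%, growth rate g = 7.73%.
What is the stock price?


Formula: P = D1 / (r - g)
Spread: r - g = 0.1051 - 0.0773 = 0.0278
Substituting: P = $6.99 / 0.0278
P = $251.44

$251.44


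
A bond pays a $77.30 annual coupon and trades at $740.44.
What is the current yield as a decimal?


Formula: Current yield = annual coupon / price
Substituting: CY = $77.30 / $740.44
CY = 0.104397

0.104397


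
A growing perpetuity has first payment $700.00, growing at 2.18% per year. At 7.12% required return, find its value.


Formula: PV = C / (r - g)
Spread: r - g = 0.0712 - 0.0218 = 0.0494
Substituting: PV = $700.00 / 0.0494
PV = $14,170.04

$14,170.04


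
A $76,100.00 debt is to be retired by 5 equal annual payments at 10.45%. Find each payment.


Formula: PMT = PV * r / (1 - (1+r)^(-n))
Denominator: 1 - (1 + 0.1045)^(-5) = 0.391625
Numerator: $76,100.00 * 0.1045 = 7952.45
PMT = 7952.45 / 0.391625 = $20,306.29

$20,306.29


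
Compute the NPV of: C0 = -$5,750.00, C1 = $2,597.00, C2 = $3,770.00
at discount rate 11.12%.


Formula: NPV = C0 + C1/(1+r) + C2/(1+r)^2
Discount C1: $2,597.00 / (1 + 0.1112) = $2,337.11
Discount C2: $3,770.00 / (1 + 0.1112)^2 = $3,053.21
NPV = -$5,750.00 + $2,337.11 + $3,053.21 = -$359.68

-$359.68


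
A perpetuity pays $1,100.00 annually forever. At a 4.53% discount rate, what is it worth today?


Formula: PV = C / r
Substituting: PV = $1,100.00 / 0.0453
PV = $24,282.56

$24,282.56


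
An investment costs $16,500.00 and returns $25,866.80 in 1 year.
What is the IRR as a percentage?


Formula: IRR = C1/C0 - 1
Substituting: IRR = $25,866.80 / $16,500.00 - 1
Ratio: 1.567685 - 1 = 0.567685
IRR = 56.7685%

56.7685%


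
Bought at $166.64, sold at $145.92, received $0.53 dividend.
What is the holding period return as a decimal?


Formula: HPR = (P1 - P0 + D) / P0
Gain: $145.92 - $166.64 + $0.53 = -$20.19
HPR = -$20.19 / $166.64 = -0.1212

-0.1212


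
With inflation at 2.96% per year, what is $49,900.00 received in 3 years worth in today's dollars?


Formula: Real value = nominal / (1 + inflation)^years
Price level: (1 + 0.0296)^3 = 1.091454
Real value = $49,900.00 / 1.091454 = $45,718.81

$45,718.81


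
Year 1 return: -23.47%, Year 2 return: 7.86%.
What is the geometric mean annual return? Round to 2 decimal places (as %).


Formula: Geometric mean = ((1+r1)*(1+r2))^(1/2) - 1
Product: (1 + -0.2347) * (1 + 0.0786) = 0.7653 * 1.0786 = 0.825453
Square root: 0.825453^0.5 = 0.908544
Geometric mean = 0.908544 - 1 = -0.091456
As percentage: -9.15%

-9.15%


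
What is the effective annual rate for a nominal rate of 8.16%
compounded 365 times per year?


Formula: EAR = (1 + r/m)^m - 1
Period rate: r/m = 0.0816 / 365 = 0.000224
Compounding: (1 + 0.000224)^365 = 1.085012
EAR = 1.085012 - 1 = 0.085012

0.085012


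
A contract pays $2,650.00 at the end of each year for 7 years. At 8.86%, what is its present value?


Formula: PV = PMT * (1 - (1+r)^(-n)) / r
Discount factor: (1 + 0.0886)^(-7) = 0.551978
Bracket: 1 - 0.551978 = 0.448022
PV = $2,650.00 * 0.448022 / 0.0886 = $13,400.21

$13,400.21


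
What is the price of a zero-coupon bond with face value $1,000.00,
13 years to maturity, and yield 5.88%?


Formula: Price = FV / (1 + r)^n
Substituting: Price = $1,000.00 / (1 + 0.0588)^13
Discount factor: (1.0588)^13 = 2.10175
Price = $1,000.00 / 2.10175 = $475.79

$475.79


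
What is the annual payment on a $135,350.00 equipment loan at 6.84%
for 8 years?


Formula: PMT = PV * r / (1 - (1+r)^(-n))
Denominator: 1 - (1 + 0.0684)^(-8) = 0.410981
Numerator: $135,350.00 * 0.0684 = 9257.94
PMT = 9257.94 / 0.410981 = $22,526.42

$22,526.42


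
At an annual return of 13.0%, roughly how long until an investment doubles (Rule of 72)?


Formula: Years ≈ 72 / r
Substituting: Years ≈ 72 / 13.0
Years ≈ 5.5

5.5 years


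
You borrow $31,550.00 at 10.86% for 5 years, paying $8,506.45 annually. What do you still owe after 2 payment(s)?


Formula: Balance = PV*(1+r)^k - PMT*((1+r)^k - 1)/r
Growth: (1 + 0.1086)^2 = 1.228994
Accumulated factor: ((1+r)^k - 1)/r = 2.1086
Balance = $31,550.00 * 1.228994 - $8,506.45 * 2.1086
Balance = $20,838.06

$20,838.06


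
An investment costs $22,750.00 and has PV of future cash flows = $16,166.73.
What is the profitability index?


Formula: PI = PV(cash flows) / initial investment
Substituting: PI = $16,166.73 / $22,750.00
PI = 0.7106

0.7106


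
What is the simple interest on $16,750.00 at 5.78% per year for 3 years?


Formula: I = P * r * t
Substituting: I = $16,750.00 * 0.0578 * 3
Step: I = $16,750.00 * 0.1734
I = $2,904.45

$2,904.45


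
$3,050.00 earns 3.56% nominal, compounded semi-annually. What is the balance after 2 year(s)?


Formula: FV = P * (1 + r/m)^(m*t)
Period rate: r/m = 0.0356 / 2 = 0.0178
Total periods: m*t = 2 * 2 = 4
Growth factor: (1 + 0.0178)^4 = 1.073124
FV = $3,050.00 * 1.073124 = $3,273.03

$3,273.03


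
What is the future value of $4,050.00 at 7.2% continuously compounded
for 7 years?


Formula: FV = P * e^(r*t)
Exponent: r*t = 0.072 * 7 = 0.504
e^(0.504) = 1.655329
FV = $4,050.00 * 1.655329 = $6,704.08

$6,704.08


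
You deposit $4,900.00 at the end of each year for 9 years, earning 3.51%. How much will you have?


Formula: FV = PMT * ((1+r)^n - 1) / r
Growth factor: (1 + 0.0351)^9 = 1.364083
Numerator: 1.364083 - 1 = 0.364083
FV = $4,900.00 * 0.364083 / 0.0351 = $50,826.39

$50,826.39


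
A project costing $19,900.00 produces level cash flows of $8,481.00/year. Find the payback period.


Formula: Payback = investment / annual cash flow
Substituting: Payback = $19,900.00 / $8,481.00
Payback = 2.3464 years

2.3464 years


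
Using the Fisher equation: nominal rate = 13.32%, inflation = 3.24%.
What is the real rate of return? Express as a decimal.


Formula: (1 + r_real) = (1 + r_nom) / (1 + inflation)
Substituting: (1 + r_real) = 1.1332 / 1.0324
(1 + r_real) = 1.097637
r_real = 1.097637 - 1 = 0.097637

0.097637


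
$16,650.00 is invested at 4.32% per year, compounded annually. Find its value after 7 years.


Formula: FV = P * (1 + r)^n
Substituting: FV = $16,650.00 * (1 + 0.0432)^7
Growth factor: (1.0432)^7 = 1.344538
FV = $16,650.00 * 1.344538 = $22,386.56

$22,386.56


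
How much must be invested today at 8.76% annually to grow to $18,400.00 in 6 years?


Formula: PV = FV / (1 + r)^n
Substituting: PV = $18,400.00 / (1 + 0.0876)^6
Discount factor: (1.0876)^6 = 1.655066
PV = $18,400.00 / 1.655066 = $11,117.38

$11,117.38


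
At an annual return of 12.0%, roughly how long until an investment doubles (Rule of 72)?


Formula: Years ≈ 72 / r
Substituting: Years ≈ 72 / 12.0
Years ≈ 6.0

6.0 years


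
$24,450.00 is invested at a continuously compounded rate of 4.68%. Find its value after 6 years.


Formula: FV = P * e^(r*t)
Exponent: r*t = 0.0468 * 6 = 0.2808
e^(0.2808) = 1.324189
FV = $24,450.00 * 1.324189 = $32,376.41

$32,376.41


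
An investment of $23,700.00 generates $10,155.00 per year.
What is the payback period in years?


Formula: Payback = investment / annual cash flow
Substituting: Payback = $23,700.00 / $10,155.00
Payback = 2.3338 years

2.3338 years


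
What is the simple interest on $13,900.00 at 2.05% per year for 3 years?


Formula: I = P * r * t
Substituting: I = $13,900.00 * 0.0205 * 3
Step: I = $13,900.00 * 0.0615
I = $854.85

$854.85


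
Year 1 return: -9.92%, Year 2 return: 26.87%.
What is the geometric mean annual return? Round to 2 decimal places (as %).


Formula: Geometric mean = ((1+r1)*(1+r2))^(1/2) - 1
Product: (1 + -0.0992) * (1 + 0.2687) = 0.9008 * 1.2687 = 1.142845
Square root: 1.142845^0.5 = 1.069039
Geometric mean = 1.069039 - 1 = 0.069039
As percentage: 6.90%

6.90%


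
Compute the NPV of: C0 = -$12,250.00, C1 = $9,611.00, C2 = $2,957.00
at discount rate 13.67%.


Formula: NPV = C0 + C1/(1+r) + C2/(1+r)^2
Discount C1: $9,611.00 / (1 + 0.1367) = $8,455.18
Discount C2: $2,957.00 / (1 + 0.1367)^2 = $2,288.55
NPV = -$12,250.00 + $8,455.18 + $2,288.55 = -$1,506.28

-$1,506.28


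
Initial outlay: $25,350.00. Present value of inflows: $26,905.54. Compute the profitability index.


Formula: PI = PV(cash flows) / initial investment
Substituting: PI = $26,905.54 / $25,350.00
PI = 1.0614

1.0614


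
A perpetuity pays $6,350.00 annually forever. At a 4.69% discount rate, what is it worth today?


Formula: PV = C / r
Substituting: PV = $6,350.00 / 0.0469
PV = $135,394.46

$135,394.46


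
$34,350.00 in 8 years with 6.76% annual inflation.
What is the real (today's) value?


Formula: Real value = nominal / (1 + inflation)^years
Price level: (1 + 0.0676)^8 = 1.687596
Real value = $34,350.00 / 1.687596 = $20,354.40

$20,354.40


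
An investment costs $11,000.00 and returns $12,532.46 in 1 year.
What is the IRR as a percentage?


Formula: IRR = C1/C0 - 1
Substituting: IRR = $12,532.46 / $11,000.00 - 1
Ratio: 1.139315 - 1 = 0.139315
IRR = 13.9315%

13.9315%


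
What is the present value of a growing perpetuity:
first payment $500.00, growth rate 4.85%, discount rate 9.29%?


Formula: PV = C / (r - g)
Spread: r - g = 0.0929 - 0.0485 = 0.0444
Substituting: PV = $500.00 / 0.0444
PV = $11,261.26

$11,261.26


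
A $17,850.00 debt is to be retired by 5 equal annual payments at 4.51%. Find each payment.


Formula: PMT = PV * r / (1 - (1+r)^(-n))
Denominator: 1 - (1 + 0.0451)^(-5) = 0.197933
Numerator: $17,850.00 * 0.0451 = 805.035
PMT = 805.035 / 0.197933 = $4,067.21

$4,067.21


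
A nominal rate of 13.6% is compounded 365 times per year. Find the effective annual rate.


Formula: EAR = (1 + r/m)^m - 1
Period rate: r/m = 0.136 / 365 = 0.000373
Compounding: (1 + 0.000373)^365 = 1.145653
EAR = 1.145653 - 1 = 0.145653

0.145653


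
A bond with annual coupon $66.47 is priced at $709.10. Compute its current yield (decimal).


Formula: Current yield = annual coupon / price
Substituting: CY = $66.47 / $709.10
CY = 0.093739

0.093739


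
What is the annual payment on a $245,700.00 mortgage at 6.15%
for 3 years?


Formula: PMT = PV * r / (1 - (1+r)^(-n))
Denominator: 1 - (1 + 0.0615)^(-3) = 0.163935
Numerator: $245,700.00 * 0.0615 = 15110.55
PMT = 15110.55 / 0.163935 = $92,173.99

$92,173.99


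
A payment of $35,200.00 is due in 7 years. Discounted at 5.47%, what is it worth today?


Formula: PV = FV / (1 + r)^n
Substituting: PV = $35,200.00 / (1 + 0.0547)^7
Discount factor: (1.0547)^7 = 1.451786
PV = $35,200.00 / 1.451786 = $24,246.00

$24,246.00


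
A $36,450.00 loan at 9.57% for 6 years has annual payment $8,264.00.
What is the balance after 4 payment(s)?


Formula: Balance = PV*(1+r)^k - PMT*((1+r)^k - 1)/r
Growth: (1 + 0.0957)^4 = 1.441341
Accumulated factor: ((1+r)^k - 1)/r = 4.61171
Balance = $36,450.00 * 1.441341 - $8,264.00 * 4.61171
Balance = $14,425.69

$14,425.69


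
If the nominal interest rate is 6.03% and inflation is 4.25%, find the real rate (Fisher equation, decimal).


Formula: (1 + r_real) = (1 + r_nom) / (1 + inflation)
Substituting: (1 + r_real) = 1.0603 / 1.0425
(1 + r_real) = 1.017074
r_real = 1.017074 - 1 = 0.017074

0.017074


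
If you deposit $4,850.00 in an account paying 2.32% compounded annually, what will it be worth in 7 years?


Formula: FV = P * (1 + r)^n
Substituting: FV = $4,850.00 * (1 + 0.0232)^7
Growth factor: (1.0232)^7 = 1.17415
FV = $4,850.00 * 1.17415 = $5,694.63

$5,694.63


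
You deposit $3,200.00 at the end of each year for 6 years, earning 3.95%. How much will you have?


Formula: FV = PMT * ((1+r)^n - 1) / r
Growth factor: (1 + 0.0395)^6 = 1.261673
Numerator: 1.261673 - 1 = 0.261673
FV = $3,200.00 * 0.261673 / 0.0395 = $21,198.86

$21,198.86


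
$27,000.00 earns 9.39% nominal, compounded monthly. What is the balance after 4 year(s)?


Formula: FV = P * (1 + r/m)^(m*t)
Period rate: r/m = 0.0939 / 12 = 0.007825
Total periods: m*t = 12 * 4 = 48
Growth factor: (1 + 0.007825)^48 = 1.453738
FV = $27,000.00 * 1.453738 = $39,250.92

$39,250.92


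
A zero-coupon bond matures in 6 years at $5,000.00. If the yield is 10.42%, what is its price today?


Formula: Price = FV / (1 + r)^n
Substituting: Price = $5,000.00 / (1 + 0.1042)^6
Discount factor: (1.1042)^6 = 1.812535
Price = $5,000.00 / 1.812535 = $2,758.57

$2,758.57


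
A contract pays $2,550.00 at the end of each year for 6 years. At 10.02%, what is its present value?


Formula: PV = PMT * (1 - (1+r)^(-n)) / r
Discount factor: (1 + 0.1002)^(-6) = 0.563859
Bracket: 1 - 0.563859 = 0.436141
PV = $2,550.00 * 0.436141 / 0.1002 = $11,099.41

$11,099.41


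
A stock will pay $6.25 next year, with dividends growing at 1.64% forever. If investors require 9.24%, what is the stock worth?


Formula: P = D1 / (r - g)
Spread: r - g = 0.0924 - 0.0164 = 0.076
Substituting: P = $6.25 / 0.076
P = $82.24

$82.24


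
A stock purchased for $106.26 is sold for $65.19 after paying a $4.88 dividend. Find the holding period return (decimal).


Formula: HPR = (P1 - P0 + D) / P0
Gain: $65.19 - $106.26 + $4.88 = -$36.19
HPR = -$36.19 / $106.26 = -0.3406

-0.3406


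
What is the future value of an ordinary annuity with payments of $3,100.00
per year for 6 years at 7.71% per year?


Formula: FV = PMT * ((1+r)^n - 1) / r
Growth factor: (1 + 0.0771)^6 = 1.561479
Numerator: 1.561479 - 1 = 0.561479
FV = $3,100.00 * 0.561479 / 0.0771 = $22,575.68

$22,575.68


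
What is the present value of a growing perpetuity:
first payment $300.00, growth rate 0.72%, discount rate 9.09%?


Formula: PV = C / (r - g)
Spread: r - g = 0.0909 - 0.0072 = 0.0837
Substituting: PV = $300.00 / 0.0837
PV = $3,584.23

$3,584.23


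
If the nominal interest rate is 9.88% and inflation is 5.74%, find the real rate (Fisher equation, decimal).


Formula: (1 + r_real) = (1 + r_nom) / (1 + inflation)
Substituting: (1 + r_real) = 1.0988 / 1.0574
(1 + r_real) = 1.039153
r_real = 1.039153 - 1 = 0.039153

0.039153


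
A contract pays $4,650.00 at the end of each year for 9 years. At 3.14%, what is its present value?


Formula: PV = PMT * (1 - (1+r)^(-n)) / r
Discount factor: (1 + 0.0314)^(-9) = 0.757105
Bracket: 1 - 0.757105 = 0.242895
PV = $4,650.00 * 0.242895 / 0.0314 = $35,970.19

$35,970.19


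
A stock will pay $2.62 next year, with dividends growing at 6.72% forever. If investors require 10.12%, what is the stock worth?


Formula: P = D1 / (r - g)
Spread: r - g = 0.1012 - 0.0672 = 0.034
Substituting: P = $2.62 / 0.034
P = $77.06

$77.06


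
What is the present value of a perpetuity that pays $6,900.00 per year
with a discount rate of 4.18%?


Formula: PV = C / r
Substituting: PV = $6,900.00 / 0.0418
PV = $165,071.77

$165,071.77


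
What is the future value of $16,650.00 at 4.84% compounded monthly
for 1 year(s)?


Formula: FV = P * (1 + r/m)^(m*t)
Period rate: r/m = 0.0484 / 12 = 0.004033
Total periods: m*t = 12 * 1 = 12
Growth factor: (1 + 0.004033)^12 = 1.049488
FV = $16,650.00 * 1.049488 = $17,473.98

$17,473.98


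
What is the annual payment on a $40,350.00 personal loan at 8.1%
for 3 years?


Formula: PMT = PV * r / (1 - (1+r)^(-n))
Denominator: 1 - (1 + 0.081)^(-3) = 0.208369
Numerator: $40,350.00 * 0.081 = 3268.35
PMT = 3268.35 / 0.208369 = $15,685.41

$15,685.41


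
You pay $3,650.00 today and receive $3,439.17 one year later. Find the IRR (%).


Formula: IRR = C1/C0 - 1
Substituting: IRR = $3,439.17 / $3,650.00 - 1
Ratio: 0.942238 - 1 = -0.057762
IRR = -5.7762%

-5.7762%


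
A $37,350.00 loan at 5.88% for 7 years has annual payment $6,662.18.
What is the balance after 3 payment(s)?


Formula: Balance = PV*(1+r)^k - PMT*((1+r)^k - 1)/r
Growth: (1 + 0.0588)^3 = 1.186976
Accumulated factor: ((1+r)^k - 1)/r = 3.179857
Balance = $37,350.00 * 1.186976 - $6,662.18 * 3.179857
Balance = $23,148.76

$23,148.76


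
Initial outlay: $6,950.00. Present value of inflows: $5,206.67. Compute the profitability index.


Formula: PI = PV(cash flows) / initial investment
Substituting: PI = $5,206.67 / $6,950.00
PI = 0.7492

0.7492


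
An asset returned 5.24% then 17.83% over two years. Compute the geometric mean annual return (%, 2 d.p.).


Formula: Geometric mean = ((1+r1)*(1+r2))^(1/2) - 1
Product: (1 + 0.0524) * (1 + 0.1783) = 1.0524 * 1.1783 = 1.240043
Square root: 1.240043^0.5 = 1.113572
Geometric mean = 1.113572 - 1 = 0.113572
As percentage: 11.36%

11.36%


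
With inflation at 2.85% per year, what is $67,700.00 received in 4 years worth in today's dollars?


Formula: Real value = nominal / (1 + inflation)^years
Price level: (1 + 0.0285)^4 = 1.118967
Real value = $67,700.00 / 1.118967 = $60,502.24

$60,502.24


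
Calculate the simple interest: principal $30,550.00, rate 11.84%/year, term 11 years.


Formula: I = P * r * t
Substituting: I = $30,550.00 * 0.1184 * 11
Step: I = $30,550.00 * 1.3024
I = $39,788.32

$39,788.32


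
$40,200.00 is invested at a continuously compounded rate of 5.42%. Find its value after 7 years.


Formula: FV = P * e^(r*t)
Exponent: r*t = 0.0542 * 7 = 0.3794
e^(0.3794) = 1.461407
FV = $40,200.00 * 1.461407 = $58,748.58

$58,748.58


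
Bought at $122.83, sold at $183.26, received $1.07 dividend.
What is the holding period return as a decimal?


Formula: HPR = (P1 - P0 + D) / P0
Gain: $183.26 - $122.83 + $1.07 = $61.50
HPR = $61.50 / $122.83 = 0.5007

0.5007


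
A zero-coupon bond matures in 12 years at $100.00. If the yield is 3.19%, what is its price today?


Formula: Price = FV / (1 + r)^n
Substituting: Price = $100.00 / (1 + 0.0319)^12
Discount factor: (1.0319)^12 = 1.457644
Price = $100.00 / 1.457644 = $68.60

$68.60


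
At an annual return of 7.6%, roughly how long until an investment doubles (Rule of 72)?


Formula: Years ≈ 72 / r
Substituting: Years ≈ 72 / 7.6
Years ≈ 9.5

9.5 years


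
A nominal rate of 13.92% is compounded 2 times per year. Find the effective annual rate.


Formula: EAR = (1 + r/m)^m - 1
Period rate: r/m = 0.1392 / 2 = 0.0696
Compounding: (1 + 0.0696)^2 = 1.144044
EAR = 1.144044 - 1 = 0.144044

0.144044


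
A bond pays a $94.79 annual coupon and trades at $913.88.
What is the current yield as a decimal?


Formula: Current yield = annual coupon / price
Substituting: CY = $94.79 / $913.88
CY = 0.103723

0.103723


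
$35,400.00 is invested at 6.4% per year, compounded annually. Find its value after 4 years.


Formula: FV = P * (1 + r)^n
Substituting: FV = $35,400.00 * (1 + 0.064)^4
Growth factor: (1.064)^4 = 1.281641
FV = $35,400.00 * 1.281641 = $45,370.10

$45,370.10


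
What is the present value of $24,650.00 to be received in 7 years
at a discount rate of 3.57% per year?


Formula: PV = FV / (1 + r)^n
Substituting: PV = $24,650.00 / (1 + 0.0357)^7
Discount factor: (1.0357)^7 = 1.278315
PV = $24,650.00 / 1.278315 = $19,283.20

$19,283.20


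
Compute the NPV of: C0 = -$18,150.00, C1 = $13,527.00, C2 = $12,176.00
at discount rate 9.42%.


Formula: NPV = C0 + C1/(1+r) + C2/(1+r)^2
Discount C1: $13,527.00 / (1 + 0.0942) = $12,362.46
Discount C2: $12,176.00 / (1 + 0.0942)^2 = $10,169.77
NPV = -$18,150.00 + $12,362.46 + $10,169.77 = $4,382.23

$4,382.23


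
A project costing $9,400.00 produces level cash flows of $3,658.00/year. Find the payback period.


Formula: Payback = investment / annual cash flow
Substituting: Payback = $9,400.00 / $3,658.00
Payback = 2.5697 years

2.5697 years


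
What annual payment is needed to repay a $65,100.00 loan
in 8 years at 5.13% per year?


Formula: PMT = PV * r / (1 - (1+r)^(-n))
Denominator: 1 - (1 + 0.0513)^(-8) = 0.329827
Numerator: $65,100.00 * 0.0513 = 3339.63
PMT = 3339.63 / 0.329827 = $10,125.39

$10,125.39


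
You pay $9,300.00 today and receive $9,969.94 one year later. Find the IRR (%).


Formula: IRR = C1/C0 - 1
Substituting: IRR = $9,969.94 / $9,300.00 - 1
Ratio: 1.072037 - 1 = 0.072037
IRR = 7.2037%

7.2037%


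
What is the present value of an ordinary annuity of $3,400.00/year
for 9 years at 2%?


Formula: PV = PMT * (1 - (1+r)^(-n)) / r
Discount factor: (1 + 0.02)^(-9) = 0.836755
Bracket: 1 - 0.836755 = 0.163245
PV = $3,400.00 * 0.163245 / 0.02 = $27,751.60

$27,751.60


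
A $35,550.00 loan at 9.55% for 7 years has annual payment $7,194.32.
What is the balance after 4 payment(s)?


Formula: Balance = PV*(1+r)^k - PMT*((1+r)^k - 1)/r
Growth: (1 + 0.0955)^4 = 1.440289
Accumulated factor: ((1+r)^k - 1)/r = 4.610352
Balance = $35,550.00 * 1.440289 - $7,194.32 * 4.610352
Balance = $18,033.91

$18,033.91


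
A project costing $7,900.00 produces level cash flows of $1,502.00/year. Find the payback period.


Formula: Payback = investment / annual cash flow
Substituting: Payback = $7,900.00 / $1,502.00
Payback = 5.2597 years

5.2597 years


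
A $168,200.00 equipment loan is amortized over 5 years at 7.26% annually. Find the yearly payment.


Formula: PMT = PV * r / (1 - (1+r)^(-n))
Denominator: 1 - (1 + 0.0726)^(-5) = 0.295613
Numerator: $168,200.00 * 0.0726 = 12211.32
PMT = 12211.32 / 0.295613 = $41,308.40

$41,308.40


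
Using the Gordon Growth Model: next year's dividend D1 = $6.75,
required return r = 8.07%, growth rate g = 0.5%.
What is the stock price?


Formula: P = D1 / (r - g)
Spread: r - g = 0.0807 - 0.005 = 0.0757
Substituting: P = $6.75 / 0.0757
P = $89.17

$89.17


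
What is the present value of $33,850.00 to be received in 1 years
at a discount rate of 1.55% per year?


Formula: PV = FV / (1 + r)^n
Substituting: PV = $33,850.00 / (1 + 0.0155)^1
Discount factor: (1.0155)^1 = 1.0155
PV = $33,850.00 / 1.0155 = $33,333.33

$33,333.33


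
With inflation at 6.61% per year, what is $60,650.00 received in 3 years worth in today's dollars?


Formula: Real value = nominal / (1 + inflation)^years
Price level: (1 + 0.0661)^3 = 1.211696
Real value = $60,650.00 / 1.211696 = $50,053.79

$50,053.79


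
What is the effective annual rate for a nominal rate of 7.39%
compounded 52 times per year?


Formula: EAR = (1 + r/m)^m - 1
Period rate: r/m = 0.0739 / 52 = 0.001421
Compounding: (1 + 0.001421)^52 = 1.076643
EAR = 1.076643 - 1 = 0.076643

0.076643


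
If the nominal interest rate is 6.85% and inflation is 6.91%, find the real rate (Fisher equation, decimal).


Formula: (1 + r_real) = (1 + r_nom) / (1 + inflation)
Substituting: (1 + r_real) = 1.0685 / 1.0691
(1 + r_real) = 0.999439
r_real = 0.999439 - 1 = -0.000561

-0.000561


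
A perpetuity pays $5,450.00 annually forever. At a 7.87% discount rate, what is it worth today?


Formula: PV = C / r
Substituting: PV = $5,450.00 / 0.0787
PV = $69,250.32

$69,250.32


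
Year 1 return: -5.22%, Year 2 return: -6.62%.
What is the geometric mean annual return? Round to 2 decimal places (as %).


Formula: Geometric mean = ((1+r1)*(1+r2))^(1/2) - 1
Product: (1 + -0.0522) * (1 + -0.0662) = 0.9478 * 0.9338 = 0.885056
Square root: 0.885056^0.5 = 0.940774
Geometric mean = 0.940774 - 1 = -0.059226
As percentage: -5.92%

-5.92%


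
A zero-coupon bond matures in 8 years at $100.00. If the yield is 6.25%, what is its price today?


Formula: Price = FV / (1 + r)^n
Substituting: Price = $100.00 / (1 + 0.0625)^8
Discount factor: (1.0625)^8 = 1.62417
Price = $100.00 / 1.62417 = $61.57

$61.57


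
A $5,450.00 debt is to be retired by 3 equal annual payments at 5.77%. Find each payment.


Formula: PMT = PV * r / (1 - (1+r)^(-n))
Denominator: 1 - (1 + 0.0577)^(-3) = 0.154891
Numerator: $5,450.00 * 0.0577 = 314.465
PMT = 314.465 / 0.154891 = $2,030.23

$2,030.23


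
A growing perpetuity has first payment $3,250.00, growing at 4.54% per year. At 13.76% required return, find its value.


Formula: PV = C / (r - g)
Spread: r - g = 0.1376 - 0.0454 = 0.0922
Substituting: PV = $3,250.00 / 0.0922
PV = $35,249.46

$35,249.46


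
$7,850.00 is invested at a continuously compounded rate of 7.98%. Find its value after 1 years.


Formula: FV = P * e^(r*t)
Exponent: r*t = 0.0798 * 1 = 0.0798
e^(0.0798) = 1.08307
FV = $7,850.00 * 1.08307 = $8,502.10

$8,502.10


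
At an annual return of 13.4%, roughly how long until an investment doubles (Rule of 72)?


Formula: Years ≈ 72 / r
Substituting: Years ≈ 72 / 13.4
Years ≈ 5.4

5.4 years


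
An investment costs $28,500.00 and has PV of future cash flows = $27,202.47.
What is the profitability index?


Formula: PI = PV(cash flows) / initial investment
Substituting: PI = $27,202.47 / $28,500.00
PI = 0.9545

0.9545


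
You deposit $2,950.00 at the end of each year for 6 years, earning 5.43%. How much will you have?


Formula: FV = PMT * ((1+r)^n - 1) / r
Growth factor: (1 + 0.0543)^6 = 1.373363
Numerator: 1.373363 - 1 = 0.373363
FV = $2,950.00 * 0.373363 / 0.0543 = $20,283.98

$20,283.98


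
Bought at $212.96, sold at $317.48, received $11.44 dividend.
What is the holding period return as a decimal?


Formula: HPR = (P1 - P0 + D) / P0
Gain: $317.48 - $212.96 + $11.44 = $115.96
HPR = $115.96 / $212.96 = 0.5445

0.5445


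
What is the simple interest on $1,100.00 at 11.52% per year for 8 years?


Formula: I = P * r * t
Substituting: I = $1,100.00 * 0.1152 * 8
Step: I = $1,100.00 * 0.9216
I = $1,013.76

$1,013.76


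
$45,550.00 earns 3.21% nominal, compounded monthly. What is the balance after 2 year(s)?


Formula: FV = P * (1 + r/m)^(m*t)
Period rate: r/m = 0.0321 / 12 = 0.002675
Total periods: m*t = 12 * 2 = 24
Growth factor: (1 + 0.002675)^24 = 1.066214
FV = $45,550.00 * 1.066214 = $48,566.06

$48,566.06


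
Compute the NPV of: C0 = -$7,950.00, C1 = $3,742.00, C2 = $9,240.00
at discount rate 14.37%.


Formula: NPV = C0 + C1/(1+r) + C2/(1+r)^2
Discount C1: $3,742.00 / (1 + 0.1437) = $3,271.84
Discount C2: $9,240.00 / (1 + 0.1437)^2 = $7,063.95
NPV = -$7,950.00 + $3,271.84 + $7,063.95 = $2,385.79

$2,385.79


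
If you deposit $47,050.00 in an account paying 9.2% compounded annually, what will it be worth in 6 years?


Formula: FV = P * (1 + r)^n
Substituting: FV = $47,050.00 * (1 + 0.092)^6
Growth factor: (1.092)^6 = 1.695649
FV = $47,050.00 * 1.695649 = $79,780.26

$79,780.26


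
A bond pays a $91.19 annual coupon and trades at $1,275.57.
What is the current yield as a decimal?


Formula: Current yield = annual coupon / price
Substituting: CY = $91.19 / $1,275.57
CY = 0.07149

0.07149


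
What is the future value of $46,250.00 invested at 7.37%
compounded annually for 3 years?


Formula: FV = P * (1 + r)^n
Substituting: FV = $46,250.00 * (1 + 0.0737)^3
Growth factor: (1.0737)^3 = 1.237795
FV = $46,250.00 * 1.237795 = $57,248.04

$57,248.04


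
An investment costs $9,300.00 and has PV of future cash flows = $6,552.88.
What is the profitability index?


Formula: PI = PV(cash flows) / initial investment
Substituting: PI = $6,552.88 / $9,300.00
PI = 0.7046

0.7046


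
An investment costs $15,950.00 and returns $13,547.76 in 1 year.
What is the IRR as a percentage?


Formula: IRR = C1/C0 - 1
Substituting: IRR = $13,547.76 / $15,950.00 - 1
Ratio: 0.849389 - 1 = -0.150611
IRR = -15.0611%

-15.0611%


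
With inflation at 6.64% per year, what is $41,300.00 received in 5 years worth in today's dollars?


Formula: Real value = nominal / (1 + inflation)^years
Price level: (1 + 0.0664)^5 = 1.379116
Real value = $41,300.00 / 1.379116 = $29,946.73

$29,946.73


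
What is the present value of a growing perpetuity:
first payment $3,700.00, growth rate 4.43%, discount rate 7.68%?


Formula: PV = C / (r - g)
Spread: r - g = 0.0768 - 0.0443 = 0.0325
Substituting: PV = $3,700.00 / 0.0325
PV = $113,846.15

$113,846.15


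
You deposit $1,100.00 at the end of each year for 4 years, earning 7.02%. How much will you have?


Formula: FV = PMT * ((1+r)^n - 1) / r
Growth factor: (1 + 0.0702)^4 = 1.311776
Numerator: 1.311776 - 1 = 0.311776
FV = $1,100.00 * 0.311776 / 0.0702 = $4,885.38

$4,885.38


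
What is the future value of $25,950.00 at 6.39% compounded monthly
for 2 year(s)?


Formula: FV = P * (1 + r/m)^(m*t)
Period rate: r/m = 0.0639 / 12 = 0.005325
Total periods: m*t = 12 * 2 = 24
Growth factor: (1 + 0.005325)^24 = 1.13594
FV = $25,950.00 * 1.13594 = $29,477.66

$29,477.66


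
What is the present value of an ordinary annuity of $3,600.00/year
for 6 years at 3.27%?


Formula: PV = PMT * (1 - (1+r)^(-n)) / r
Discount factor: (1 + 0.0327)^(-6) = 0.824432
Bracket: 1 - 0.824432 = 0.175568
PV = $3,600.00 * 0.175568 / 0.0327 = $19,328.57

$19,328.57


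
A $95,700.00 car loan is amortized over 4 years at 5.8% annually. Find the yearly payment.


Formula: PMT = PV * r / (1 - (1+r)^(-n))
Denominator: 1 - (1 + 0.058)^(-4) = 0.2019
Numerator: $95,700.00 * 0.058 = 5550.6
PMT = 5550.6 / 0.2019 = $27,491.83

$27,491.83


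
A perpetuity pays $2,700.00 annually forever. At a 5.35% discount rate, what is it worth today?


Formula: PV = C / r
Substituting: PV = $2,700.00 / 0.0535
PV = $50,467.29

$50,467.29


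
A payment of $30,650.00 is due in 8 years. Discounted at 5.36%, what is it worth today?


Formula: PV = FV / (1 + r)^n
Substituting: PV = $30,650.00 / (1 + 0.0536)^8
Discount factor: (1.0536)^8 = 1.51847
PV = $30,650.00 / 1.51847 = $20,184.80

$20,184.80


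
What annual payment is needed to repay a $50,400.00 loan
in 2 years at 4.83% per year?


Formula: PMT = PV * r / (1 - (1+r)^(-n))
Denominator: 1 - (1 + 0.0483)^(-2) = 0.090026
Numerator: $50,400.00 * 0.0483 = 2434.32
PMT = 2434.32 / 0.090026 = $27,040.09

$27,040.09


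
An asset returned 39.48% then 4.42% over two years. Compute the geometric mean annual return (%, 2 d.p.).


Formula: Geometric mean = ((1+r1)*(1+r2))^(1/2) - 1
Product: (1 + 0.3948) * (1 + 0.0442) = 1.3948 * 1.0442 = 1.45645
Square root: 1.45645^0.5 = 1.206835
Geometric mean = 1.206835 - 1 = 0.206835
As percentage: 20.68%

20.68%


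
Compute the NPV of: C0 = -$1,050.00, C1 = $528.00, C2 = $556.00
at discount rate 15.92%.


Formula: NPV = C0 + C1/(1+r) + C2/(1+r)^2
Discount C1: $528.00 / (1 + 0.1592) = $455.49
Discount C2: $556.00 / (1 + 0.1592)^2 = $413.77
NPV = -$1,050.00 + $455.49 + $413.77 = -$180.74

-$180.74


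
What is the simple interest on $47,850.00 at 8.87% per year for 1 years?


Formula: I = P * r * t
Substituting: I = $47,850.00 * 0.0887 * 1
Step: I = $47,850.00 * 0.0887
I = $4,244.30

$4,244.30


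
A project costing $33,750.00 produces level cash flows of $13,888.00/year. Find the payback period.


Formula: Payback = investment / annual cash flow
Substituting: Payback = $33,750.00 / $13,888.00
Payback = 2.4302 years

2.4302 years


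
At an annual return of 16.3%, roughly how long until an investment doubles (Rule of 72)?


Formula: Years ≈ 72 / r
Substituting: Years ≈ 72 / 16.3
Years ≈ 4.4

4.4 years


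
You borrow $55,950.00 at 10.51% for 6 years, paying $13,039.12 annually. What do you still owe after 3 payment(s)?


Formula: Balance = PV*(1+r)^k - PMT*((1+r)^k - 1)/r
Growth: (1 + 0.1051)^3 = 1.349599
Accumulated factor: ((1+r)^k - 1)/r = 3.326346
Balance = $55,950.00 * 1.349599 - $13,039.12 * 3.326346
Balance = $32,137.44

$32,137.44


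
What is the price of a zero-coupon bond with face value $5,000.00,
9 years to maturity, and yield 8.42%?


Formula: Price = FV / (1 + r)^n
Substituting: Price = $5,000.00 / (1 + 0.0842)^9
Discount factor: (1.0842)^9 = 2.070068
Price = $5,000.00 / 2.070068 = $2,415.38

$2,415.38


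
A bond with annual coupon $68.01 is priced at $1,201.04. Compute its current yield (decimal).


Formula: Current yield = annual coupon / price
Substituting: CY = $68.01 / $1,201.04
CY = 0.056626

0.056626


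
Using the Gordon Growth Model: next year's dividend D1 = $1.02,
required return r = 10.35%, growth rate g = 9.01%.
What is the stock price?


Formula: P = D1 / (r - g)
Spread: r - g = 0.1035 - 0.0901 = 0.0134
Substituting: P = $1.02 / 0.0134
P = $76.12

$76.12


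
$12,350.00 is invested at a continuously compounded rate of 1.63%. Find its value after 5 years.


Formula: FV = P * e^(r*t)
Exponent: r*t = 0.0163 * 5 = 0.0815
e^(0.0815) = 1.084913
FV = $12,350.00 * 1.084913 = $13,398.68

$13,398.68


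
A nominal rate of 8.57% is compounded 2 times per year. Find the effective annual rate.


Formula: EAR = (1 + r/m)^m - 1
Period rate: r/m = 0.0857 / 2 = 0.04285
Compounding: (1 + 0.04285)^2 = 1.087536
EAR = 1.087536 - 1 = 0.087536

0.087536


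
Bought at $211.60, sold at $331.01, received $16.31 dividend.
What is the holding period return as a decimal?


Formula: HPR = (P1 - P0 + D) / P0
Gain: $331.01 - $211.60 + $16.31 = $135.72
HPR = $135.72 / $211.60 = 0.6414

0.6414


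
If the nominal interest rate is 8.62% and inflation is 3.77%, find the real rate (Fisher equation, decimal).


Formula: (1 + r_real) = (1 + r_nom) / (1 + inflation)
Substituting: (1 + r_real) = 1.0862 / 1.0377
(1 + r_real) = 1.046738
r_real = 1.046738 - 1 = 0.046738

0.046738


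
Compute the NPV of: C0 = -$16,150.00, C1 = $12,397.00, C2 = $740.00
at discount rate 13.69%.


Formula: NPV = C0 + C1/(1+r) + C2/(1+r)^2
Discount C1: $12,397.00 / (1 + 0.1369) = $10,904.21
Discount C2: $740.00 / (1 + 0.1369)^2 = $572.52
NPV = -$16,150.00 + $10,904.21 + $572.52 = -$4,673.27

-$4,673.27
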